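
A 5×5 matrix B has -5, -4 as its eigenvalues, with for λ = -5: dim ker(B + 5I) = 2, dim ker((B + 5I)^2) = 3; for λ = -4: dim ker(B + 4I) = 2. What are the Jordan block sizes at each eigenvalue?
λ = -5: successive nullity increments [2, 1] count blocks of size ≥ k; block sizes are [2, 1].
λ = -4: successive nullity increments [2] count blocks of size ≥ k; block sizes are [1, 1].

Jordan blocks: (-5, 2), (-5, 1), (-4, 1), (-4, 1)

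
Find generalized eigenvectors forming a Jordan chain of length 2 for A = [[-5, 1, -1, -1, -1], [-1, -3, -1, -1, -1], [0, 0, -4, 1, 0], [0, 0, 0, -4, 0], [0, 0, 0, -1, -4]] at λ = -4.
v_1 = [[0, -1, -1, 0, -1]]^T, v_2 = [[1, 1, 0, 0, 0]]^T

We seek v_1 ∈ ker((A + 4I)^2) \ ker(A + 4I), then set v_{i+1} = (A + 4I) v_i.

One such chain is v_1 = [[0, -1, -1, 0, -1]]^T, v_2 = [[1, 1, 0, 0, 0]]^T. Check: (A + 4I) v_2 = [[0, 0, 0, 0, 0]]^T = 0.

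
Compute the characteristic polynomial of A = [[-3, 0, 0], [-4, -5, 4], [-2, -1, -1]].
xI - A = [[x + 3, 0, 0], [4, x + 5, -4], [2, 1, x + 1]].

Expanding det(xI - A) along the first row:
det(xI - A) = + (x + 3)·det([[x + 5, -4], [1, x + 1]]) - (0)·det([[4, -4], [2, x + 1]]) + (0)·det([[4, x + 5], [2, 1]]).

Evaluating gives χ_A(x) = x^3 + 9x^2 + 27x + 27 = (x + 3)^3.

χ_A(x) = (x + 3)^3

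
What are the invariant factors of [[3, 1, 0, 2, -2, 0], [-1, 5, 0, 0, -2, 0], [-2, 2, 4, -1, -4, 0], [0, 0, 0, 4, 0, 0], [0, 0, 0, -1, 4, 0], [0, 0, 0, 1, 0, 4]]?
x - 4, x - 4, (x - 4)^2, (x - 4)^2

The Jordan structure of A has elementary divisors (x - 4)^2, (x - 4)^2, (x - 4), (x - 4). Arranging the block sizes at each eigenvalue in decreasing order and taking row products gives the invariant factors.

Invariant factors (smallest first, each dividing the next): x - 4, x - 4, (x - 4)^2, (x - 4)^2.

Check: the last factor (x - 4)^2 is the minimal polynomial, and the product (x - 4)^6 is the characteristic polynomial.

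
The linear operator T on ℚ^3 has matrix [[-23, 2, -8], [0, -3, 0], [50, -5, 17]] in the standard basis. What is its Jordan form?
J = [[-3, 1, 0], [0, -3, 0], [0, 0, -3]]

The characteristic polynomial is det(xI - A) = (x + 3)^3, so the eigenvalues are -3 (algebraic multiplicity 3).

For λ = -3: rank(A + 3I) = 1, rank((A + 3I)^2) = 0. The eigenspace has dimension 3 - 1 = 2, so there are 2 Jordan blocks; the rank sequence gives block sizes [2, 1].

Assembling the blocks gives the Jordan form J above.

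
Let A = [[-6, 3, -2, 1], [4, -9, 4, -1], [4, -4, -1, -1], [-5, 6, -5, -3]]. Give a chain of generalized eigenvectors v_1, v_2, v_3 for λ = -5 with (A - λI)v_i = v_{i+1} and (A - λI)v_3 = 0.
v_1 = [[0, 0, 1, 0]]^T, v_2 = [[-2, 4, 4, -5]]^T, v_3 = [[1, -3, -3, 4]]^T

We seek v_1 ∈ ker((A + 5I)^3) \ ker((A + 5I)^2), then set v_{i+1} = (A + 5I) v_i.

One such chain is v_1 = [[0, 0, 1, 0]]^T, v_2 = [[-2, 4, 4, -5]]^T, v_3 = [[1, -3, -3, 4]]^T. Check: (A + 5I) v_3 = [[0, 0, 0, 0]]^T = 0.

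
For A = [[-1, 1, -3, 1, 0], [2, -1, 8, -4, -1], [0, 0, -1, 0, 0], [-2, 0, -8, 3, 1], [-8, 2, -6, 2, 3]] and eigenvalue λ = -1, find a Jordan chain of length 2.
v_1 = [[0, 1, 0, 0, 0]]^T, v_2 = [[1, 0, 0, 0, 2]]^T

We seek v_1 ∈ ker((A + I)^2) \ ker(A + I), then set v_{i+1} = (A + I) v_i.

One such chain is v_1 = [[0, 1, 0, 0, 0]]^T, v_2 = [[1, 0, 0, 0, 2]]^T. Check: (A + I) v_2 = [[0, 0, 0, 0, 0]]^T = 0.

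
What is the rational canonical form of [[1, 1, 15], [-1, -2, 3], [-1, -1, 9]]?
The invariant factors of A (the non-unit diagonal entries of the Smith normal form of xI - A over ℚ[x]) are (x - 6)(x^2 - 2x - 4), each dividing the next. The characteristic polynomial is their product, (x - 6)(x^2 - 2x - 4).

The rational canonical form is the block-diagonal matrix of companion matrices C(f_i):
R = [[0, 0, -24], [1, 0, -8], [0, 1, 8]].

Note the characteristic polynomial does not split into linear factors over ℚ, so A has no Jordan form over ℚ; the rational canonical form exists over any field.

R = [[0, 0, -24], [1, 0, -8], [0, 1, 8]]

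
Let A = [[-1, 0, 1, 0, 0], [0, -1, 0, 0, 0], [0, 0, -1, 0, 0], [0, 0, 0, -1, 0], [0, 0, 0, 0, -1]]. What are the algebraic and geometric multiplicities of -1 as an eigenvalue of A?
The characteristic polynomial is (x + 1)^5, so the factor x + 1 appears with exponent 5: the algebraic multiplicity is 5.

rank(A + I) = 1, so the eigenspace has dimension 5 - 1 = 4: the geometric multiplicity is 4.

Since 4 < 5, A is not diagonalizable.

algebraic multiplicity 5, geometric multiplicity 4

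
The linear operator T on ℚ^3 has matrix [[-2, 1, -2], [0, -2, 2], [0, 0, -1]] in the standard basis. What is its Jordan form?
The characteristic polynomial is det(xI - A) = (x + 1)(x + 2)^2, so the eigenvalues are -2 (algebraic multiplicity 2), -1 (algebraic multiplicity 1).

For λ = -2: rank(A + 2I) = 2, rank((A + 2I)^2) = 1. The eigenspace has dimension 3 - 2 = 1, so there is 1 Jordan block; the rank sequence gives block sizes [2].

For λ = -1: algebraic multiplicity 1 gives one 1×1 block.

Assembling the blocks gives the Jordan form J above.

J = [[-2, 1, 0], [0, -2, 0], [0, 0, -1]]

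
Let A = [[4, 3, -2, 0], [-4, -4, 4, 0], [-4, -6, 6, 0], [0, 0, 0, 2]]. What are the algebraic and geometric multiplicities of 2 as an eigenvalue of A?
The characteristic polynomial is (x - 2)^4, so the factor x - 2 appears with exponent 4: the algebraic multiplicity is 4.

rank(A - 2I) = 1, so the eigenspace has dimension 4 - 1 = 3: the geometric multiplicity is 3.

Since 3 < 4, A is not diagonalizable.

algebraic multiplicity 4, geometric multiplicity 3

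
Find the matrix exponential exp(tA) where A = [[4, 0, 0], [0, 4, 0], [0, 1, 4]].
e^{tA} = [[e^{4*t}, 0, 0], [0, e^{4*t}, 0], [0, t*e^{4*t}, e^{4*t}]]

A has Jordan form J = [[4, 1, 0], [0, 4, 0], [0, 0, 4]] with A = PJP^{-1}, so e^{tA} = P e^{tJ} P^{-1}.

For a Jordan block J_k(λ), e^{tJ_k(λ)} = e^{λt} · (I + tN + t^2 N^2/2! + ... + t^{k-1} N^{k-1}/(k-1)!) where N is the nilpotent superdiagonal part.

Assembling the blocks and conjugating back gives the entries of e^{tA} as shown above.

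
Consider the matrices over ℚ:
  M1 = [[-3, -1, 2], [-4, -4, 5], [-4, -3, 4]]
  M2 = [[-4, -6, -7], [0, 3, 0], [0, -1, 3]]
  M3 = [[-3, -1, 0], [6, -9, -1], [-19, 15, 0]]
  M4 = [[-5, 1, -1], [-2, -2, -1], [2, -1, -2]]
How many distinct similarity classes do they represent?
Characteristic polynomials: χ_{M1} = (x + 1)^3, χ_{M2} = (x - 3)^2(x + 4), χ_{M3} = (x + 4)^3, χ_{M4} = (x + 3)^3.

{M1}: invariant factors (x + 1)^3.

{M2}: invariant factors (x - 3)^2(x + 4).

{M3}: invariant factors (x + 4)^3.

{M4}: invariant factors x + 3, (x + 3)^2.

Matrices are similar if and only if their invariant-factor lists agree; the partition into similarity classes is {M1}, {M2}, {M3}, {M4}.

4 classes: {M1}, {M2}, {M3}, {M4}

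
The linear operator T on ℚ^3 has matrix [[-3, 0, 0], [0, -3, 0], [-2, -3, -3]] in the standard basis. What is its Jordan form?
The characteristic polynomial is det(xI - A) = (x + 3)^3, so the eigenvalues are -3 (algebraic multiplicity 3).

For λ = -3: rank(A + 3I) = 1, rank((A + 3I)^2) = 0. The eigenspace has dimension 3 - 1 = 2, so there are 2 Jordan blocks; the rank sequence gives block sizes [2, 1].

Assembling the blocks gives the Jordan form J above.

J = [[-3, 1, 0], [0, -3, 0], [0, 0, -3]]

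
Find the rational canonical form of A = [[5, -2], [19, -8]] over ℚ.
R = [[0, 2], [1, -3]]

The invariant factors of A (the non-unit diagonal entries of the Smith normal form of xI - A over ℚ[x]) are x^2 + 3x - 2, each dividing the next. The characteristic polynomial is their product, x^2 + 3x - 2.

The rational canonical form is the block-diagonal matrix of companion matrices C(f_i):
R = [[0, 2], [1, -3]].

Note the characteristic polynomial does not split into linear factors over ℚ, so A has no Jordan form over ℚ; the rational canonical form exists over any field.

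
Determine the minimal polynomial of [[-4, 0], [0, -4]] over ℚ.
The characteristic polynomial factors as (x + 4)^2. The minimal polynomial is ∏(x - λ)^{k_λ} where k_λ is the size of the largest Jordan block at λ.

For λ = -4: rank(A + 4I) = 0, and the largest Jordan block has size 1 (the smallest k with rank((A + 4I)^k) = rank((A + 4I)^(k+1))).

So m_A(x) = x + 4.

m_A(x) = x + 4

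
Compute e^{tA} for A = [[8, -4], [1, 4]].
A has Jordan form J = [[6, 1], [0, 6]] with A = PJP^{-1}, so e^{tA} = P e^{tJ} P^{-1}.

For a Jordan block J_k(λ), e^{tJ_k(λ)} = e^{λt} · (I + tN + t^2 N^2/2! + ... + t^{k-1} N^{k-1}/(k-1)!) where N is the nilpotent superdiagonal part.

Assembling the blocks and conjugating back gives the entries of e^{tA} as shown above.

e^{tA} = [[(2*t + 1)*e^{6*t}, -4*t*e^{6*t}], [t*e^{6*t}, (1 - 2*t)*e^{6*t}]]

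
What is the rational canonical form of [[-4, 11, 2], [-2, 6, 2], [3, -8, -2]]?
R = [[0, 0, 2], [1, 0, -4], [0, 1, 0]]

The invariant factors of A (the non-unit diagonal entries of the Smith normal form of xI - A over ℚ[x]) are x^3 + 4x - 2, each dividing the next. The characteristic polynomial is their product, x^3 + 4x - 2.

The rational canonical form is the block-diagonal matrix of companion matrices C(f_i):
R = [[0, 0, 2], [1, 0, -4], [0, 1, 0]].

Note the characteristic polynomial does not split into linear factors over ℚ, so A has no Jordan form over ℚ; the rational canonical form exists over any field.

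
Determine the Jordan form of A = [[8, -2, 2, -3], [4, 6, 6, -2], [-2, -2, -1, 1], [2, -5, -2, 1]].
J = [[2, 1, 0, 0], [0, 2, 0, 0], [0, 0, 5, 1], [0, 0, 0, 5]]

The characteristic polynomial is det(xI - A) = (x - 5)^2(x - 2)^2, so the eigenvalues are 2 (algebraic multiplicity 2), 5 (algebraic multiplicity 2).

For λ = 2: rank(A - 2I) = 3, rank((A - 2I)^2) = 2. The eigenspace has dimension 4 - 3 = 1, so there is 1 Jordan block; the rank sequence gives block sizes [2].

For λ = 5: rank(A - 5I) = 3, rank((A - 5I)^2) = 2. The eigenspace has dimension 4 - 3 = 1, so there is 1 Jordan block; the rank sequence gives block sizes [2].

Assembling the blocks gives the Jordan form J above.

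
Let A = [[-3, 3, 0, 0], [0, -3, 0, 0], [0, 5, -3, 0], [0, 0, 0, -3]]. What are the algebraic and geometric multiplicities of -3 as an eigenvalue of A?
algebraic multiplicity 4, geometric multiplicity 3

The characteristic polynomial is (x + 3)^4, so the factor x + 3 appears with exponent 4: the algebraic multiplicity is 4.

rank(A + 3I) = 1, so the eigenspace has dimension 4 - 1 = 3: the geometric multiplicity is 3.

Since 3 < 4, A is not diagonalizable.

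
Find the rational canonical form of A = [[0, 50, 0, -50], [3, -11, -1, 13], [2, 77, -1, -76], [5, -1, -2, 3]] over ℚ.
R = [[0, 0, 0, 50], [1, 0, 0, 45], [0, 1, 0, -13], [0, 0, 1, -9]]

The invariant factors of A (the non-unit diagonal entries of the Smith normal form of xI - A over ℚ[x]) are (x - 2)(x + 1)(x + 5)^2, each dividing the next. The characteristic polynomial is their product, (x - 2)(x + 1)(x + 5)^2.

The rational canonical form is the block-diagonal matrix of companion matrices C(f_i):
R = [[0, 0, 0, 50], [1, 0, 0, 45], [0, 1, 0, -13], [0, 0, 1, -9]].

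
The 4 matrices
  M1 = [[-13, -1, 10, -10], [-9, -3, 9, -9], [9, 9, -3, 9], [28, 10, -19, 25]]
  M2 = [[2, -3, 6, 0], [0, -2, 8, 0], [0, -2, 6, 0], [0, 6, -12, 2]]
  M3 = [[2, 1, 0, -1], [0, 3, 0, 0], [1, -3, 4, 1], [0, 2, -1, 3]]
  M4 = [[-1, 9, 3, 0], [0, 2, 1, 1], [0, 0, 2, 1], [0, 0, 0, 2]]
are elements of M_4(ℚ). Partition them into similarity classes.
Characteristic polynomials: χ_{M1} = (x - 6)^2(x + 3)^2, χ_{M2} = (x - 2)^4, χ_{M3} = (x - 3)^4, χ_{M4} = (x - 2)^3(x + 1).

{M1}: invariant factors x - 6, (x - 6)(x + 3)^2.

{M2}: invariant factors x - 2, x - 2, (x - 2)^2.

{M3}: invariant factors x - 3, (x - 3)^3.

{M4}: invariant factors (x - 2)^3(x + 1).

Matrices are similar if and only if their invariant-factor lists agree; the partition into similarity classes is {M1}, {M2}, {M3}, {M4}.

4 classes: {M1}, {M2}, {M3}, {M4}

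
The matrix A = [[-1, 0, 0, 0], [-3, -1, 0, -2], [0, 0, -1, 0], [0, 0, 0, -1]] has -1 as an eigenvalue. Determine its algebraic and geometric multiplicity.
algebraic multiplicity 4, geometric multiplicity 3

The characteristic polynomial is (x + 1)^4, so the factor x + 1 appears with exponent 4: the algebraic multiplicity is 4.

rank(A + I) = 1, so the eigenspace has dimension 4 - 1 = 3: the geometric multiplicity is 3.

Since 3 < 4, A is not diagonalizable.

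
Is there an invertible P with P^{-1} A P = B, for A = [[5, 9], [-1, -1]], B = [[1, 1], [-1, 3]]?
Yes.

Two matrices over a field are similar if and only if they have the same invariant factors.

Both A and B have characteristic polynomial (x - 2)^2 and minimal polynomial (x - 2)^2. Computing further, both have invariant factors (x - 2)^2. Hence A and B are similar.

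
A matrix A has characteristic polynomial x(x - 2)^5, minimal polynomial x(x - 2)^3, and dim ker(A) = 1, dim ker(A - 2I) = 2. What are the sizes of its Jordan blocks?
λ = 0: algebraic multiplicity 1 (exponent in χ_A), largest block size 1 (exponent in m_A), 1 block (geometric multiplicity). This forces block sizes [1].
λ = 2: algebraic multiplicity 5 (exponent in χ_A), largest block size 3 (exponent in m_A), 2 blocks (geometric multiplicity). These force block sizes [3, 2].

Jordan blocks: (0, 1), (2, 3), (2, 2)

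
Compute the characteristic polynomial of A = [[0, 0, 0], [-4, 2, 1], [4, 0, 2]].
xI - A = [[x, 0, 0], [4, x - 2, -1], [-4, 0, x - 2]].

Expanding det(xI - A) along the first row:
det(xI - A) = + (x)·det([[x - 2, -1], [0, x - 2]]) - (0)·det([[4, -1], [-4, x - 2]]) + (0)·det([[4, x - 2], [-4, 0]]).

Evaluating gives χ_A(x) = x^3 - 4x^2 + 4x = x(x - 2)^2.

χ_A(x) = x(x - 2)^2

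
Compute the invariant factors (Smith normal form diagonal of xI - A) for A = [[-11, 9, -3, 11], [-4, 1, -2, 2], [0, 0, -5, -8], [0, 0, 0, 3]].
The Jordan structure of A has elementary divisors (x + 5)^2, (x + 5), (x - 3). Arranging the block sizes at each eigenvalue in decreasing order and taking row products gives the invariant factors.

Invariant factors (smallest first, each dividing the next): x + 5, (x - 3)(x + 5)^2.

Check: the last factor (x - 3)(x + 5)^2 is the minimal polynomial, and the product (x - 3)(x + 5)^3 is the characteristic polynomial.

x + 5, (x - 3)(x + 5)^2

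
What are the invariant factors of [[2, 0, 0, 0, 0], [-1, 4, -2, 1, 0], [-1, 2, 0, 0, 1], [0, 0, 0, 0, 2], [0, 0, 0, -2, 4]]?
x - 2, (x - 2)^2, (x - 2)^2

The Jordan structure of A has elementary divisors (x - 2)^2, (x - 2)^2, (x - 2). Arranging the block sizes at each eigenvalue in decreasing order and taking row products gives the invariant factors.

Invariant factors (smallest first, each dividing the next): x - 2, (x - 2)^2, (x - 2)^2.

Check: the last factor (x - 2)^2 is the minimal polynomial, and the product (x - 2)^5 is the characteristic polynomial.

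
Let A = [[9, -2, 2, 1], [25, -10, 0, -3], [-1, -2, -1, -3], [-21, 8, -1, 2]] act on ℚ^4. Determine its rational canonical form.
The invariant factors of A (the non-unit diagonal entries of the Smith normal form of xI - A over ℚ[x]) are x(x^3 + x - 5), each dividing the next. The characteristic polynomial is their product, x(x^3 + x - 5).

The rational canonical form is the block-diagonal matrix of companion matrices C(f_i):
R = [[0, 0, 0, 0], [1, 0, 0, 5], [0, 1, 0, -1], [0, 0, 1, 0]].

Note the characteristic polynomial does not split into linear factors over ℚ, so A has no Jordan form over ℚ; the rational canonical form exists over any field.

R = [[0, 0, 0, 0], [1, 0, 0, 5], [0, 1, 0, -1], [0, 0, 1, 0]]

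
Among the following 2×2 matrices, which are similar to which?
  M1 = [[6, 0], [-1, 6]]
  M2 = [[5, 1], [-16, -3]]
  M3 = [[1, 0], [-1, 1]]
Characteristic polynomials: χ_{M1} = (x - 6)^2, χ_{M2} = (x - 1)^2, χ_{M3} = (x - 1)^2.

{M1}: invariant factors (x - 6)^2.

{M2, M3}: invariant factors (x - 1)^2.

Matrices are similar if and only if their invariant-factor lists agree; the partition into similarity classes is {M1}, {M2, M3}.

2 classes: {M1}, {M2, M3}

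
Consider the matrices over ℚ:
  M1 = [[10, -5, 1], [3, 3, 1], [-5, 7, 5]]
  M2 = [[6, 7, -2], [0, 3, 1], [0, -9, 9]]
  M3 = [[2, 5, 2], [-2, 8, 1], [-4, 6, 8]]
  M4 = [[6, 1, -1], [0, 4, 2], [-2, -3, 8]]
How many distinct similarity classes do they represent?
1 class: {M1, M2, M3, M4}

Characteristic polynomials: χ_{M1} = (x - 6)^3, χ_{M2} = (x - 6)^3, χ_{M3} = (x - 6)^3, χ_{M4} = (x - 6)^3.

{M1, M2, M3, M4}: invariant factors (x - 6)^3.

Matrices are similar if and only if their invariant-factor lists agree; the partition into similarity classes is {M1, M2, M3, M4}.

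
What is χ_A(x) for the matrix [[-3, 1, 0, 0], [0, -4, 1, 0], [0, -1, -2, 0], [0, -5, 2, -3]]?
xI - A = [[x + 3, -1, 0, 0], [0, x + 4, -1, 0], [0, 1, x + 2, 0], [0, 5, -2, x + 3]].

Expanding det(xI - A) along the first row:
det(xI - A) = + (x + 3)·det([[x + 4, -1, 0], [1, x + 2, 0], [5, -2, x + 3]]) - (-1)·det([[0, -1, 0], [0, x + 2, 0], [0, -2, x + 3]]) + (0)·det([[0, x + 4, 0], [0, 1, 0], [0, 5, x + 3]]) - (0)·det([[0, x + 4, -1], [0, 1, x + 2], [0, 5, -2]]).

Evaluating gives χ_A(x) = x^4 + 12x^3 + 54x^2 + 108x + 81 = (x + 3)^4.

χ_A(x) = (x + 3)^4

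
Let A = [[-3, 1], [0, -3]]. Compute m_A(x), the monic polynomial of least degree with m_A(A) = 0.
The characteristic polynomial factors as (x + 3)^2. The minimal polynomial is ∏(x - λ)^{k_λ} where k_λ is the size of the largest Jordan block at λ.

For λ = -3: rank(A + 3I) = 1, and the largest Jordan block has size 2 (the smallest k with rank((A + 3I)^k) = rank((A + 3I)^(k+1))).

So m_A(x) = (x + 3)^2.

m_A(x) = (x + 3)^2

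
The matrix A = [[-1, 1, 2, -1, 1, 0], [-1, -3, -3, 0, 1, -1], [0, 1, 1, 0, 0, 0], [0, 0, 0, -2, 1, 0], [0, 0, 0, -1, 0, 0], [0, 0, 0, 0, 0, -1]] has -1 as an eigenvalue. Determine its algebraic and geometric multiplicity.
The characteristic polynomial is (x + 1)^6, so the factor x + 1 appears with exponent 6: the algebraic multiplicity is 6.

rank(A + I) = 3, so the eigenspace has dimension 6 - 3 = 3: the geometric multiplicity is 3.

Since 3 < 6, A is not diagonalizable.

algebraic multiplicity 6, geometric multiplicity 3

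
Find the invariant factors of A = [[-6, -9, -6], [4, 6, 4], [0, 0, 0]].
The Jordan structure of A has elementary divisors x^2, x. Arranging the block sizes at each eigenvalue in decreasing order and taking row products gives the invariant factors.

Invariant factors (smallest first, each dividing the next): x, x^2.

Check: the last factor x^2 is the minimal polynomial, and the product x^3 is the characteristic polynomial.

x, x^2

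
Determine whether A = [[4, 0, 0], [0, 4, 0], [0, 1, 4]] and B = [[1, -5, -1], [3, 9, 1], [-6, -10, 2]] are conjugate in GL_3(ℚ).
Yes.

Two matrices over a field are similar if and only if they have the same invariant factors.

Both A and B have characteristic polynomial (x - 4)^3 and minimal polynomial (x - 4)^2. Computing further, both have invariant factors x - 4, (x - 4)^2. Hence A and B are similar.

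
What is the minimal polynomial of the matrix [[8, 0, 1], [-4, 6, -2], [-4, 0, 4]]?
m_A(x) = (x - 6)^2

The characteristic polynomial factors as (x - 6)^3. The minimal polynomial is ∏(x - λ)^{k_λ} where k_λ is the size of the largest Jordan block at λ.

For λ = 6: rank(A - 6I) = 1, and the largest Jordan block has size 2 (the smallest k with rank((A - 6I)^k) = rank((A - 6I)^(k+1))).

So m_A(x) = (x - 6)^2.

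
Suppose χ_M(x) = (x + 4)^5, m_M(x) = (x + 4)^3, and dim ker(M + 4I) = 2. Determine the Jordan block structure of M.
Jordan blocks: (-4, 3), (-4, 2)

λ = -4: algebraic multiplicity 5 (exponent in χ_M), largest block size 3 (exponent in m_M), 2 blocks (geometric multiplicity). These force block sizes [3, 2].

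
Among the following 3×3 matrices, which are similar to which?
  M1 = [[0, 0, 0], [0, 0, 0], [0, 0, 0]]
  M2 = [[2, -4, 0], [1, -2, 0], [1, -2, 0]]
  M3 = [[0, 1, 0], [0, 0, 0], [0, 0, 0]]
Characteristic polynomials: χ_{M1} = x^3, χ_{M2} = x^3, χ_{M3} = x^3.

{M1}: invariant factors x, x, x.

{M2, M3}: invariant factors x, x^2.

Matrices are similar if and only if their invariant-factor lists agree; the partition into similarity classes is {M1}, {M2, M3}.

2 classes: {M1}, {M2, M3}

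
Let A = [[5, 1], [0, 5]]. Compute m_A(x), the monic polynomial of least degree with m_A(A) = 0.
m_A(x) = (x - 5)^2

The characteristic polynomial factors as (x - 5)^2. The minimal polynomial is ∏(x - λ)^{k_λ} where k_λ is the size of the largest Jordan block at λ.

For λ = 5: rank(A - 5I) = 1, and the largest Jordan block has size 2 (the smallest k with rank((A - 5I)^k) = rank((A - 5I)^(k+1))).

So m_A(x) = (x - 5)^2.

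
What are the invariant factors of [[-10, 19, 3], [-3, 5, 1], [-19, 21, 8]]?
The Jordan structure of A has elementary divisors (x - 1)^3. Arranging the block sizes at each eigenvalue in decreasing order and taking row products gives the invariant factors.

Invariant factors (smallest first, each dividing the next): (x - 1)^3.

Check: the last factor (x - 1)^3 is the minimal polynomial, and the product (x - 1)^3 is the characteristic polynomial.

(x - 1)^3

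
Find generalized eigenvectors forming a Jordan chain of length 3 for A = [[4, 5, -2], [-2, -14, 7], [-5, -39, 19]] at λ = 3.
We seek v_1 ∈ ker((A - 3I)^3) \ ker((A - 3I)^2), then set v_{i+1} = (A - 3I) v_i.

One such chain is v_1 = [[8, -25, -57]]^T, v_2 = [[-3, 10, 23]]^T, v_3 = [[1, -3, -7]]^T. Check: (A - 3I) v_3 = [[0, 0, 0]]^T = 0.

v_1 = [[8, -25, -57]]^T, v_2 = [[-3, 10, 23]]^T, v_3 = [[1, -3, -7]]^T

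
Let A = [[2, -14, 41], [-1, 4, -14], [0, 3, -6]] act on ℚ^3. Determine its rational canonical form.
The invariant factors of A (the non-unit diagonal entries of the Smith normal form of xI - A over ℚ[x]) are x^3 + 3, each dividing the next. The characteristic polynomial is their product, x^3 + 3.

The rational canonical form is the block-diagonal matrix of companion matrices C(f_i):
R = [[0, 0, -3], [1, 0, 0], [0, 1, 0]].

Note the characteristic polynomial does not split into linear factors over ℚ, so A has no Jordan form over ℚ; the rational canonical form exists over any field.

R = [[0, 0, -3], [1, 0, 0], [0, 1, 0]]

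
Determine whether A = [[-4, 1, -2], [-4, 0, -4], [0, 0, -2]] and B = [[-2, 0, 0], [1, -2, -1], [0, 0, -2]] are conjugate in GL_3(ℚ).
Yes.

Two matrices over a field are similar if and only if they have the same invariant factors.

Both A and B have characteristic polynomial (x + 2)^3 and minimal polynomial (x + 2)^2. Computing further, both have invariant factors x + 2, (x + 2)^2. Hence A and B are similar.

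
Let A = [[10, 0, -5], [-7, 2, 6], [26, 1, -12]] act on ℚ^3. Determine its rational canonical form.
The invariant factors of A (the non-unit diagonal entries of the Smith normal form of xI - A over ℚ[x]) are x^3 + 5, each dividing the next. The characteristic polynomial is their product, x^3 + 5.

The rational canonical form is the block-diagonal matrix of companion matrices C(f_i):
R = [[0, 0, -5], [1, 0, 0], [0, 1, 0]].

Note the characteristic polynomial does not split into linear factors over ℚ, so A has no Jordan form over ℚ; the rational canonical form exists over any field.

R = [[0, 0, -5], [1, 0, 0], [0, 1, 0]]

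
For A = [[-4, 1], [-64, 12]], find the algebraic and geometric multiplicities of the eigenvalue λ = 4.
algebraic multiplicity 2, geometric multiplicity 1

The characteristic polynomial is (x - 4)^2, so the factor x - 4 appears with exponent 2: the algebraic multiplicity is 2.

rank(A - 4I) = 1, so the eigenspace has dimension 2 - 1 = 1: the geometric multiplicity is 1.

Since 1 < 2, A is not diagonalizable.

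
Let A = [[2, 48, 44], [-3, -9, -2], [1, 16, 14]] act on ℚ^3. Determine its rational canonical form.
R = [[0, 0, 16], [1, 0, -16], [0, 1, 7]]

The invariant factors of A (the non-unit diagonal entries of the Smith normal form of xI - A over ℚ[x]) are (x - 4)(x^2 - 3x + 4), each dividing the next. The characteristic polynomial is their product, (x - 4)(x^2 - 3x + 4).

The rational canonical form is the block-diagonal matrix of companion matrices C(f_i):
R = [[0, 0, 16], [1, 0, -16], [0, 1, 7]].

Note the characteristic polynomial does not split into linear factors over ℚ, so A has no Jordan form over ℚ; the rational canonical form exists over any field.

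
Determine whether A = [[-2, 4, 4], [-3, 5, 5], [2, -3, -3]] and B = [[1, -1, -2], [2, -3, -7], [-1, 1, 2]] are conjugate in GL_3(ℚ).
Two matrices over a field are similar if and only if they have the same invariant factors.

Both A and B have characteristic polynomial x^3 and minimal polynomial x^3. Computing further, both have invariant factors x^3. Hence A and B are similar.

Yes.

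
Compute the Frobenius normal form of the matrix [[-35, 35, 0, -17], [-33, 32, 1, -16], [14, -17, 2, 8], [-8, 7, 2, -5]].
R = [[0, 0, 0, -1], [1, 0, 0, -6], [0, 1, 0, -11], [0, 0, 1, -6]]

The invariant factors of A (the non-unit diagonal entries of the Smith normal form of xI - A over ℚ[x]) are (x^2 + 3x + 1)^2, each dividing the next. The characteristic polynomial is their product, (x^2 + 3x + 1)^2.

The rational canonical form is the block-diagonal matrix of companion matrices C(f_i):
R = [[0, 0, 0, -1], [1, 0, 0, -6], [0, 1, 0, -11], [0, 0, 1, -6]].

Note the characteristic polynomial does not split into linear factors over ℚ, so A has no Jordan form over ℚ; the rational canonical form exists over any field.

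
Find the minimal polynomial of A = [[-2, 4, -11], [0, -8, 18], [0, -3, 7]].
m_A(x) = (x - 1)(x + 2)^2

The characteristic polynomial factors as (x - 1)(x + 2)^2. The minimal polynomial is ∏(x - λ)^{k_λ} where k_λ is the size of the largest Jordan block at λ.

For λ = -2: rank(A + 2I) = 2, and the largest Jordan block has size 2 (the smallest k with rank((A + 2I)^k) = rank((A + 2I)^(k+1))).
For λ = 1: rank(A - I) = 2, and the largest Jordan block has size 1 (the smallest k with rank((A - I)^k) = rank((A - I)^(k+1))).

So m_A(x) = (x - 1)(x + 2)^2.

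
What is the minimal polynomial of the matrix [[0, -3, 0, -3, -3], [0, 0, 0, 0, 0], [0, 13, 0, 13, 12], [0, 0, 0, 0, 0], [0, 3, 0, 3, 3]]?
m_A(x) = x^2(x - 3)

The characteristic polynomial factors as x^4(x - 3). The minimal polynomial is ∏(x - λ)^{k_λ} where k_λ is the size of the largest Jordan block at λ.

For λ = 0: rank(A) = 2, and the largest Jordan block has size 2 (the smallest k with rank(A^k) = rank(A^(k+1))).
For λ = 3: rank(A - 3I) = 4, and the largest Jordan block has size 1 (the smallest k with rank((A - 3I)^k) = rank((A - 3I)^(k+1))).

So m_A(x) = x^2(x - 3).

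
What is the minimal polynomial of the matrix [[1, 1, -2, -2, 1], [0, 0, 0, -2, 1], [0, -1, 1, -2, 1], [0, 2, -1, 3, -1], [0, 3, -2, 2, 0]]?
The characteristic polynomial factors as (x - 1)^5. The minimal polynomial is ∏(x - λ)^{k_λ} where k_λ is the size of the largest Jordan block at λ.

For λ = 1: rank(A - I) = 2, and the largest Jordan block has size 2 (the smallest k with rank((A - I)^k) = rank((A - I)^(k+1))).

So m_A(x) = (x - 1)^2.

m_A(x) = (x - 1)^2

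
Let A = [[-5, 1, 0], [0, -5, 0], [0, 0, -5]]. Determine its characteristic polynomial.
χ_A(x) = (x + 5)^3

xI - A = [[x + 5, -1, 0], [0, x + 5, 0], [0, 0, x + 5]].

Expanding det(xI - A) along the first row:
det(xI - A) = + (x + 5)·det([[x + 5, 0], [0, x + 5]]) - (-1)·det([[0, 0], [0, x + 5]]) + (0)·det([[0, x + 5], [0, 0]]).

Evaluating gives χ_A(x) = x^3 + 15x^2 + 75x + 125 = (x + 5)^3.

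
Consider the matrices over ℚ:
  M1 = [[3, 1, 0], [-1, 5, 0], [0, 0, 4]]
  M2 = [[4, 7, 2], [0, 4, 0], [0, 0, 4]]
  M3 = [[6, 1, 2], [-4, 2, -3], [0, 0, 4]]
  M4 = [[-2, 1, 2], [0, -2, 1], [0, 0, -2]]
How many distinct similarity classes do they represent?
Characteristic polynomials: χ_{M1} = (x - 4)^3, χ_{M2} = (x - 4)^3, χ_{M3} = (x - 4)^3, χ_{M4} = (x + 2)^3.

{M1, M2}: invariant factors x - 4, (x - 4)^2.

{M3}: invariant factors (x - 4)^3.

{M4}: invariant factors (x + 2)^3.

Matrices are similar if and only if their invariant-factor lists agree; the partition into similarity classes is {M1, M2}, {M3}, {M4}.

3 classes: {M1, M2}, {M3}, {M4}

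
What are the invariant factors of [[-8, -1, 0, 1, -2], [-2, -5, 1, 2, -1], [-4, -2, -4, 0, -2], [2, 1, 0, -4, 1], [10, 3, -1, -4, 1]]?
(x + 4)^2, (x + 4)^3

The Jordan structure of A has elementary divisors (x + 4)^3, (x + 4)^2. Arranging the block sizes at each eigenvalue in decreasing order and taking row products gives the invariant factors.

Invariant factors (smallest first, each dividing the next): (x + 4)^2, (x + 4)^3.

Check: the last factor (x + 4)^3 is the minimal polynomial, and the product (x + 4)^5 is the characteristic polynomial.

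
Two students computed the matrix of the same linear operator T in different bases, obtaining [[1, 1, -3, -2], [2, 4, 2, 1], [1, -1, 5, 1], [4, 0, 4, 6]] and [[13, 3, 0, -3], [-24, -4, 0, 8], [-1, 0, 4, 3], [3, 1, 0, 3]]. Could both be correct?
Two matrices over a field are similar if and only if they have the same invariant factors.

Both A and B have characteristic polynomial (x - 4)^4 and minimal polynomial (x - 4)^2. Computing further, both have invariant factors (x - 4)^2, (x - 4)^2. Hence A and B are similar.

Yes.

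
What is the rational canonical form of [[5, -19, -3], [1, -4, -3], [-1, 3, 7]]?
The invariant factors of A (the non-unit diagonal entries of the Smith normal form of xI - A over ℚ[x]) are (x - 4)(x^2 - 4x - 4), each dividing the next. The characteristic polynomial is their product, (x - 4)(x^2 - 4x - 4).

The rational canonical form is the block-diagonal matrix of companion matrices C(f_i):
R = [[0, 0, -16], [1, 0, -12], [0, 1, 8]].

Note the characteristic polynomial does not split into linear factors over ℚ, so A has no Jordan form over ℚ; the rational canonical form exists over any field.

R = [[0, 0, -16], [1, 0, -12], [0, 1, 8]]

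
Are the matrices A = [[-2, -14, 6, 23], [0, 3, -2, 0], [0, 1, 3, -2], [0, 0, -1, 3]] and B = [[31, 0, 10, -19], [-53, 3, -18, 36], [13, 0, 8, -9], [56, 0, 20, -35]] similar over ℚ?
Yes.

Two matrices over a field are similar if and only if they have the same invariant factors.

Both A and B have characteristic polynomial (x - 3)^3(x + 2) and minimal polynomial (x - 3)^3(x + 2). Computing further, both have invariant factors (x - 3)^3(x + 2). Hence A and B are similar.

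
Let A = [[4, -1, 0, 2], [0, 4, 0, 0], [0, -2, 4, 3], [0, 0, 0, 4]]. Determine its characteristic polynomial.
χ_A(x) = (x - 4)^4

xI - A = [[x - 4, 1, 0, -2], [0, x - 4, 0, 0], [0, 2, x - 4, -3], [0, 0, 0, x - 4]].

Expanding det(xI - A) along the first row:
det(xI - A) = + (x - 4)·det([[x - 4, 0, 0], [2, x - 4, -3], [0, 0, x - 4]]) - (1)·det([[0, 0, 0], [0, x - 4, -3], [0, 0, x - 4]]) + (0)·det([[0, x - 4, 0], [0, 2, -3], [0, 0, x - 4]]) - (-2)·det([[0, x - 4, 0], [0, 2, x - 4], [0, 0, 0]]).

Evaluating gives χ_A(x) = x^4 - 16x^3 + 96x^2 - 256x + 256 = (x - 4)^4.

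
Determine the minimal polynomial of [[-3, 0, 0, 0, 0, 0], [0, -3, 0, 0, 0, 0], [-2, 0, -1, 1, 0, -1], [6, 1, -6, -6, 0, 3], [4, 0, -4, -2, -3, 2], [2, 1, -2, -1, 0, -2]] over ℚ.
The characteristic polynomial factors as (x + 3)^6. The minimal polynomial is ∏(x - λ)^{k_λ} where k_λ is the size of the largest Jordan block at λ.

For λ = -3: rank(A + 3I) = 2, and the largest Jordan block has size 2 (the smallest k with rank((A + 3I)^k) = rank((A + 3I)^(k+1))).

So m_A(x) = (x + 3)^2.

m_A(x) = (x + 3)^2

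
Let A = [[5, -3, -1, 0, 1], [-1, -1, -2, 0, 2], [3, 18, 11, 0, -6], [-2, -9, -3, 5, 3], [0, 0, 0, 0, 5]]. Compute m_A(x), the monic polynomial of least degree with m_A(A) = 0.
The characteristic polynomial factors as (x - 5)^5. The minimal polynomial is ∏(x - λ)^{k_λ} where k_λ is the size of the largest Jordan block at λ.

For λ = 5: rank(A - 5I) = 2, and the largest Jordan block has size 3 (the smallest k with rank((A - 5I)^k) = rank((A - 5I)^(k+1))).

So m_A(x) = (x - 5)^3.

m_A(x) = (x - 5)^3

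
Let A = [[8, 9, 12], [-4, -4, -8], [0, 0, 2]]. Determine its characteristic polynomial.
χ_A(x) = (x - 2)^3

xI - A = [[x - 8, -9, -12], [4, x + 4, 8], [0, 0, x - 2]].

Expanding det(xI - A) along the first row:
det(xI - A) = + (x - 8)·det([[x + 4, 8], [0, x - 2]]) - (-9)·det([[4, 8], [0, x - 2]]) + (-12)·det([[4, x + 4], [0, 0]]).

Evaluating gives χ_A(x) = x^3 - 6x^2 + 12x - 8 = (x - 2)^3.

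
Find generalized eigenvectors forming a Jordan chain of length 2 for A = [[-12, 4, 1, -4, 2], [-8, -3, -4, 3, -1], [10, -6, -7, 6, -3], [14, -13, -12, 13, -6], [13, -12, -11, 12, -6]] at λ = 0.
v_1 = [[0, 1, 0, 2, 2]]^T, v_2 = [[0, 1, 0, 1, 0]]^T

We seek v_1 ∈ ker(A^2) \ ker(A), then set v_{i+1} = A v_i.

One such chain is v_1 = [[0, 1, 0, 2, 2]]^T, v_2 = [[0, 1, 0, 1, 0]]^T. Check: A v_2 = [[0, 0, 0, 0, 0]]^T = 0.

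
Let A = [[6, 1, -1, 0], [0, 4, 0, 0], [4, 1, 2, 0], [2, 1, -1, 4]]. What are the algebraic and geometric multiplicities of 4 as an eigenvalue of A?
The characteristic polynomial is (x - 4)^4, so the factor x - 4 appears with exponent 4: the algebraic multiplicity is 4.

rank(A - 4I) = 2, so the eigenspace has dimension 4 - 2 = 2: the geometric multiplicity is 2.

Since 2 < 4, A is not diagonalizable.

algebraic multiplicity 4, geometric multiplicity 2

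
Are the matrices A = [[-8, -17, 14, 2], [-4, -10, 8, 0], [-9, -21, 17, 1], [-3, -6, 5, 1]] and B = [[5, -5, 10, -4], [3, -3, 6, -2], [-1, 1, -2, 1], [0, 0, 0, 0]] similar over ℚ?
Yes.

Two matrices over a field are similar if and only if they have the same invariant factors.

Both A and B have characteristic polynomial x^4 and minimal polynomial x^2. Computing further, both have invariant factors x^2, x^2. Hence A and B are similar.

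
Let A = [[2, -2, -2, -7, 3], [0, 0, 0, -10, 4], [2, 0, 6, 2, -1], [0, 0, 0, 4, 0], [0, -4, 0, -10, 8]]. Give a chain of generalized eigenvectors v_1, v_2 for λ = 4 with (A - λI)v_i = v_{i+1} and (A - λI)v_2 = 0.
v_1 = [[1, 1, -1, 0, 1]]^T, v_2 = [[1, 0, -1, 0, 0]]^T

We seek v_1 ∈ ker((A - 4I)^2) \ ker(A - 4I), then set v_{i+1} = (A - 4I) v_i.

One such chain is v_1 = [[1, 1, -1, 0, 1]]^T, v_2 = [[1, 0, -1, 0, 0]]^T. Check: (A - 4I) v_2 = [[0, 0, 0, 0, 0]]^T = 0.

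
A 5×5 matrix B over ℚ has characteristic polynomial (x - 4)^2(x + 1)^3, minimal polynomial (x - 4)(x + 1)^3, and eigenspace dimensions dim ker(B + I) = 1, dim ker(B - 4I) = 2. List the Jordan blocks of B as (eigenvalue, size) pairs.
Jordan blocks: (-1, 3), (4, 1), (4, 1)

λ = -1: algebraic multiplicity 3 (exponent in χ_B), largest block size 3 (exponent in m_B), 1 block (geometric multiplicity). This forces block sizes [3].
λ = 4: algebraic multiplicity 2 (exponent in χ_B), largest block size 1 (exponent in m_B), 2 blocks (geometric multiplicity). These force block sizes [1, 1].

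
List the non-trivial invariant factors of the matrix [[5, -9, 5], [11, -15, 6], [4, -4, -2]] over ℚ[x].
The Jordan structure of A has elementary divisors (x + 4)^3. Arranging the block sizes at each eigenvalue in decreasing order and taking row products gives the invariant factors.

Invariant factors (smallest first, each dividing the next): (x + 4)^3.

Check: the last factor (x + 4)^3 is the minimal polynomial, and the product (x + 4)^3 is the characteristic polynomial.

(x + 4)^3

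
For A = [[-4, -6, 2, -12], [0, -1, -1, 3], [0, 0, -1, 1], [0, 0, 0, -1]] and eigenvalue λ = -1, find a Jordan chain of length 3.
v_1 = [[2, -2, 0, 1]]^T, v_2 = [[-6, 3, 1, 0]]^T, v_3 = [[2, -1, 0, 0]]^T

We seek v_1 ∈ ker((A + I)^3) \ ker((A + I)^2), then set v_{i+1} = (A + I) v_i.

One such chain is v_1 = [[2, -2, 0, 1]]^T, v_2 = [[-6, 3, 1, 0]]^T, v_3 = [[2, -1, 0, 0]]^T. Check: (A + I) v_3 = [[0, 0, 0, 0]]^T = 0.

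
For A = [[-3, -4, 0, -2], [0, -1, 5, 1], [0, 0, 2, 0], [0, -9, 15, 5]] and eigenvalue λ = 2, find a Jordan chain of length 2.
v_1 = [[0, 0, 0, 1]]^T, v_2 = [[-2, 1, 0, 3]]^T

We seek v_1 ∈ ker((A - 2I)^2) \ ker(A - 2I), then set v_{i+1} = (A - 2I) v_i.

One such chain is v_1 = [[0, 0, 0, 1]]^T, v_2 = [[-2, 1, 0, 3]]^T. Check: (A - 2I) v_2 = [[0, 0, 0, 0]]^T = 0.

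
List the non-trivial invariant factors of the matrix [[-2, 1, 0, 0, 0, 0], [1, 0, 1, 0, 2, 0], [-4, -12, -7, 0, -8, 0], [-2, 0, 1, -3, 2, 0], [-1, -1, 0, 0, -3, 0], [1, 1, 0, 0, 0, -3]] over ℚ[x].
The Jordan structure of A has elementary divisors (x + 3)^3, (x + 3), (x + 3), (x + 3). Arranging the block sizes at each eigenvalue in decreasing order and taking row products gives the invariant factors.

Invariant factors (smallest first, each dividing the next): x + 3, x + 3, x + 3, (x + 3)^3.

Check: the last factor (x + 3)^3 is the minimal polynomial, and the product (x + 3)^6 is the characteristic polynomial.

x + 3, x + 3, x + 3, (x + 3)^3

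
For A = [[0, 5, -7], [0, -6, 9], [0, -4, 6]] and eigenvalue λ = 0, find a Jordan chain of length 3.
v_1 = [[-1, 1, 1]]^T, v_2 = [[-2, 3, 2]]^T, v_3 = [[1, 0, 0]]^T

We seek v_1 ∈ ker(A^3) \ ker(A^2), then set v_{i+1} = A v_i.

One such chain is v_1 = [[-1, 1, 1]]^T, v_2 = [[-2, 3, 2]]^T, v_3 = [[1, 0, 0]]^T. Check: A v_3 = [[0, 0, 0]]^T = 0.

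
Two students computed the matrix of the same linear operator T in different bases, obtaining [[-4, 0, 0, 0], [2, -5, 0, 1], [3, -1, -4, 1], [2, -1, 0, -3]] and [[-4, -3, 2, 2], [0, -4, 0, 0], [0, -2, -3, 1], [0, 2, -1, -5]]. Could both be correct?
Two matrices over a field are similar if and only if they have the same invariant factors.

Both A and B have characteristic polynomial (x + 4)^4 and minimal polynomial (x + 4)^2. Computing further, both have invariant factors (x + 4)^2, (x + 4)^2. Hence A and B are similar.

Yes.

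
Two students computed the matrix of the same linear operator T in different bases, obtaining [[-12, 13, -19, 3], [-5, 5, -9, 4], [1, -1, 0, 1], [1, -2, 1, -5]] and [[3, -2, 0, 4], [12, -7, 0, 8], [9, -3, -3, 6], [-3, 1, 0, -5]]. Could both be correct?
No.

Both have characteristic polynomial (x + 3)^4 and minimal polynomial (x + 3)^2. But rank(A + 3I) = 2 for A while rank(B + 3I) = 1 for B, so the number of Jordan blocks at λ = -3 differs. A and B are not similar.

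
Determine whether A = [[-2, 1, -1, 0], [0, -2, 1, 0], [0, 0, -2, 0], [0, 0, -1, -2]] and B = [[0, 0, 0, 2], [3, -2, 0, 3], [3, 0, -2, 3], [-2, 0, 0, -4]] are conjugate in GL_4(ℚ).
Both have characteristic polynomial (x + 2)^4, but the minimal polynomial of A is (x + 2)^3 while the minimal polynomial of B is (x + 2)^2. The minimal polynomial is a similarity invariant, so A and B are not similar.

No.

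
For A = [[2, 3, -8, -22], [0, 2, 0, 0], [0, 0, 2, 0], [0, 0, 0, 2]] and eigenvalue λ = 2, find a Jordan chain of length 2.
We seek v_1 ∈ ker((A - 2I)^2) \ ker(A - 2I), then set v_{i+1} = (A - 2I) v_i.

One such chain is v_1 = [[0, -7, 0, -1]]^T, v_2 = [[1, 0, 0, 0]]^T. Check: (A - 2I) v_2 = [[0, 0, 0, 0]]^T = 0.

v_1 = [[0, -7, 0, -1]]^T, v_2 = [[1, 0, 0, 0]]^T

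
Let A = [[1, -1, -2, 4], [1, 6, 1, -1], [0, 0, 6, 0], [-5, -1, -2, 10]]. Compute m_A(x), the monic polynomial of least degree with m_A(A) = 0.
m_A(x) = (x - 6)^2(x - 5)

The characteristic polynomial factors as (x - 6)^3(x - 5). The minimal polynomial is ∏(x - λ)^{k_λ} where k_λ is the size of the largest Jordan block at λ.

For λ = 5: rank(A - 5I) = 3, and the largest Jordan block has size 1 (the smallest k with rank((A - 5I)^k) = rank((A - 5I)^(k+1))).
For λ = 6: rank(A - 6I) = 2, and the largest Jordan block has size 2 (the smallest k with rank((A - 6I)^k) = rank((A - 6I)^(k+1))).

So m_A(x) = (x - 6)^2(x - 5).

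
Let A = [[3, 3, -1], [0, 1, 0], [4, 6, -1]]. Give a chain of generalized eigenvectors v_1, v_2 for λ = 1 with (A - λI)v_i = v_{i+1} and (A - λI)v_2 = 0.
v_1 = [[-1, 2, 3]]^T, v_2 = [[1, 0, 2]]^T

We seek v_1 ∈ ker((A - I)^2) \ ker(A - I), then set v_{i+1} = (A - I) v_i.

One such chain is v_1 = [[-1, 2, 3]]^T, v_2 = [[1, 0, 2]]^T. Check: (A - I) v_2 = [[0, 0, 0]]^T = 0.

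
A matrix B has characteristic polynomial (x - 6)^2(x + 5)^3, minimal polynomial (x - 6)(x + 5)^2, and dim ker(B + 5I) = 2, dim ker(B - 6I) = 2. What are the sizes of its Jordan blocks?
Jordan blocks: (-5, 2), (-5, 1), (6, 1), (6, 1)

λ = -5: algebraic multiplicity 3 (exponent in χ_B), largest block size 2 (exponent in m_B), 2 blocks (geometric multiplicity). These force block sizes [2, 1].
λ = 6: algebraic multiplicity 2 (exponent in χ_B), largest block size 1 (exponent in m_B), 2 blocks (geometric multiplicity). These force block sizes [1, 1].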